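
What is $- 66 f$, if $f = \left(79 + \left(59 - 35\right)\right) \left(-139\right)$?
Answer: $944922$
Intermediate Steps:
$f = -14317$ ($f = \left(79 + 24\right) \left(-139\right) = 103 \left(-139\right) = -14317$)
$- 66 f = \left(-66\right) \left(-14317\right) = 944922$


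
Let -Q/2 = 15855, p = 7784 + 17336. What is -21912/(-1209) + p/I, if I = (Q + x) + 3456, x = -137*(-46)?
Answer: 4694189/276458 ≈ 16.980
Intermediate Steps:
p = 25120
Q = -31710 (Q = -2*15855 = -31710)
x = 6302
I = -21952 (I = (-31710 + 6302) + 3456 = -25408 + 3456 = -21952)
-21912/(-1209) + p/I = -21912/(-1209) + 25120/(-21952) = -21912*(-1/1209) + 25120*(-1/21952) = 7304/403 - 785/686 = 4694189/276458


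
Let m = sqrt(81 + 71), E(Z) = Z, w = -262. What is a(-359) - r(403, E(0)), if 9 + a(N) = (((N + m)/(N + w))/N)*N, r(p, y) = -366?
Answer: 222056/621 - 2*sqrt(38)/621 ≈ 357.56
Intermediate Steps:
m = 2*sqrt(38) (m = sqrt(152) = 2*sqrt(38) ≈ 12.329)
a(N) = -9 + (N + 2*sqrt(38))/(-262 + N) (a(N) = -9 + (((N + 2*sqrt(38))/(N - 262))/N)*N = -9 + (((N + 2*sqrt(38))/(-262 + N))/N)*N = -9 + ((N + 2*sqrt(38))/(N*(-262 + N)))*N = -9 + (N + 2*sqrt(38))/(-262 + N))
a(-359) - r(403, E(0)) = 2*(1179 + sqrt(38) - 4*(-359))/(-262 - 359) - 1*(-366) = 2*(1179 + sqrt(38) + 1436)/(-621) + 366 = 2*(-1/621)*(2615 + sqrt(38)) + 366 = (-5230/621 - 2*sqrt(38)/621) + 366 = 222056/621 - 2*sqrt(38)/621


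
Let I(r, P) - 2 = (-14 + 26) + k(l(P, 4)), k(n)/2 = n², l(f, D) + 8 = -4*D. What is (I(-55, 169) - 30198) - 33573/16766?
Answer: -486784085/16766 ≈ -29034.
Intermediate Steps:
l(f, D) = -8 - 4*D
k(n) = 2*n²
I(r, P) = 1166 (I(r, P) = 2 + ((-14 + 26) + 2*(-8 - 4*4)²) = 2 + (12 + 2*(-8 - 16)²) = 2 + (12 + 2*(-24)²) = 2 + (12 + 2*576) = 2 + (12 + 1152) = 2 + 1164 = 1166)
(I(-55, 169) - 30198) - 33573/16766 = (1166 - 30198) - 33573/16766 = -29032 - 33573*1/16766 = -29032 - 33573/16766 = -486784085/16766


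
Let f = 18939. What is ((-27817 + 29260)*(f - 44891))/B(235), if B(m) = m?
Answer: -37448736/235 ≈ -1.5936e+5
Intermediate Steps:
((-27817 + 29260)*(f - 44891))/B(235) = ((-27817 + 29260)*(18939 - 44891))/235 = (1443*(-25952))*(1/235) = -37448736*1/235 = -37448736/235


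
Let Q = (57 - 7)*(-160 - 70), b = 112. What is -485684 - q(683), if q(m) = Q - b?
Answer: -474072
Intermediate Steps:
Q = -11500 (Q = 50*(-230) = -11500)
q(m) = -11612 (q(m) = -11500 - 1*112 = -11500 - 112 = -11612)
-485684 - q(683) = -485684 - 1*(-11612) = -485684 + 11612 = -474072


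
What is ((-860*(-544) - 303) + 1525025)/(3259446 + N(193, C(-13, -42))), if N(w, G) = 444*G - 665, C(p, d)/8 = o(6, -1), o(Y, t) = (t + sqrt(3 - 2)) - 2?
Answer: 13934/22739 ≈ 0.61278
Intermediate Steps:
o(Y, t) = -1 + t (o(Y, t) = (t + sqrt(1)) - 2 = (t + 1) - 2 = (1 + t) - 2 = -1 + t)
C(p, d) = -16 (C(p, d) = 8*(-1 - 1) = 8*(-2) = -16)
N(w, G) = -665 + 444*G
((-860*(-544) - 303) + 1525025)/(3259446 + N(193, C(-13, -42))) = ((-860*(-544) - 303) + 1525025)/(3259446 + (-665 + 444*(-16))) = ((467840 - 303) + 1525025)/(3259446 + (-665 - 7104)) = (467537 + 1525025)/(3259446 - 7769) = 1992562/3251677 = 1992562*(1/3251677) = 13934/22739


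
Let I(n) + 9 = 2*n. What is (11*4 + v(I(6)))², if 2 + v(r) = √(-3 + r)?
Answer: 1764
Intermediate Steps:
I(n) = -9 + 2*n
v(r) = -2 + √(-3 + r)
(11*4 + v(I(6)))² = (11*4 + (-2 + √(-3 + (-9 + 2*6))))² = (44 + (-2 + √(-3 + (-9 + 12))))² = (44 + (-2 + √(-3 + 3)))² = (44 + (-2 + √0))² = (44 + (-2 + 0))² = (44 - 2)² = 42² = 1764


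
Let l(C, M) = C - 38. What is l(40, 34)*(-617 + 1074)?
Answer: 914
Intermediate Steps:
l(C, M) = -38 + C
l(40, 34)*(-617 + 1074) = (-38 + 40)*(-617 + 1074) = 2*457 = 914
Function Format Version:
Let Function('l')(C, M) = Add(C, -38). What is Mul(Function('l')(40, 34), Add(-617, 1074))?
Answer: 914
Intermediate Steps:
Function('l')(C, M) = Add(-38, C)
Mul(Function('l')(40, 34), Add(-617, 1074)) = Mul(Add(-38, 40), Add(-617, 1074)) = Mul(2, 457) = 914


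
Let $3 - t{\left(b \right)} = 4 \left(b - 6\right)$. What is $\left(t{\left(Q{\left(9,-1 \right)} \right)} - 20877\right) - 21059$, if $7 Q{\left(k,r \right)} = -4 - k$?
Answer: $- \frac{293311}{7} \approx -41902.0$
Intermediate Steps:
$Q{\left(k,r \right)} = - \frac{4}{7} - \frac{k}{7}$ ($Q{\left(k,r \right)} = \frac{-4 - k}{7} = - \frac{4}{7} - \frac{k}{7}$)
$t{\left(b \right)} = 27 - 4 b$ ($t{\left(b \right)} = 3 - 4 \left(b - 6\right) = 3 - 4 \left(-6 + b\right) = 3 - \left(-24 + 4 b\right) = 27 - 4 b$)
$\left(t{\left(Q{\left(9,-1 \right)} \right)} - 20877\right) - 21059 = \left(\left(27 - 4 \left(- \frac{4}{7} - \frac{9}{7}\right)\right) - 20877\right) - 21059 = \left(\left(27 - - \frac{52}{7}\right) - 20877\right) - 21059 = \left(\left(27 + \frac{52}{7}\right) - 20877\right) - 21059 = \left(\frac{241}{7} - 20877\right) - 21059 = - \frac{145898}{7} - 21059 = - \frac{293311}{7}$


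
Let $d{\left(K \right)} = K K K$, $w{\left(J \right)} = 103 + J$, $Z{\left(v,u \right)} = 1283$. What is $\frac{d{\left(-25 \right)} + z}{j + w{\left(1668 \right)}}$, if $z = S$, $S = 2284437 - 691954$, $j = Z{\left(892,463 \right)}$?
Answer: $\frac{788429}{1527} \approx 516.33$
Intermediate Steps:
$d{\left(K \right)} = K^{3}$ ($d{\left(K \right)} = K K^{2} = K^{3}$)
$j = 1283$
$S = 1592483$
$z = 1592483$
$\frac{d{\left(-25 \right)} + z}{j + w{\left(1668 \right)}} = \frac{\left(-25\right)^{3} + 1592483}{1283 + \left(103 + 1668\right)} = \frac{-15625 + 1592483}{1283 + 1771} = \frac{1576858}{3054} = 1576858 \cdot \frac{1}{3054} = \frac{788429}{1527}$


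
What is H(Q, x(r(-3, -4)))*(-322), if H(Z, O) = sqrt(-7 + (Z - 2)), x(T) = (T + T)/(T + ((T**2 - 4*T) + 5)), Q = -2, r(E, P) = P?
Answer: -322*I*sqrt(11) ≈ -1068.0*I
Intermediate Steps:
x(T) = 2*T/(5 + T**2 - 3*T) (x(T) = (2*T)/(T + (5 + T**2 - 4*T)) = (2*T)/(5 + T**2 - 3*T) = 2*T/(5 + T**2 - 3*T))
H(Z, O) = sqrt(-9 + Z) (H(Z, O) = sqrt(-7 + (-2 + Z)) = sqrt(-9 + Z))
H(Q, x(r(-3, -4)))*(-322) = sqrt(-9 - 2)*(-322) = sqrt(-11)*(-322) = (I*sqrt(11))*(-322) = -322*I*sqrt(11)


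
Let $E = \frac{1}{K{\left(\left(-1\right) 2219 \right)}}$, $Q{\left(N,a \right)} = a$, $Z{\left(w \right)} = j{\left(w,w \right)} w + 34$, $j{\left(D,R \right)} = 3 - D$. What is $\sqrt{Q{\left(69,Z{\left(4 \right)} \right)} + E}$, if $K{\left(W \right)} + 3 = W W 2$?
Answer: $\frac{\sqrt{2909445268764749}}{9847919} \approx 5.4772$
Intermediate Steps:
$Z{\left(w \right)} = 34 + w \left(3 - w\right)$ ($Z{\left(w \right)} = \left(3 - w\right) w + 34 = w \left(3 - w\right) + 34 = 34 + w \left(3 - w\right)$)
$K{\left(W \right)} = -3 + 2 W^{2}$ ($K{\left(W \right)} = -3 + W W 2 = -3 + W^{2} \cdot 2 = -3 + 2 W^{2}$)
$E = \frac{1}{9847919}$ ($E = \frac{1}{-3 + 2 \left(\left(-1\right) 2219\right)^{2}} = \frac{1}{-3 + 2 \left(-2219\right)^{2}} = \frac{1}{-3 + 2 \cdot 4923961} = \frac{1}{-3 + 9847922} = \frac{1}{9847919} \approx 1.0154 \cdot 10^{-7}$)
$\sqrt{Q{\left(69,Z{\left(4 \right)} \right)} + E} = \sqrt{\left(34 - 4 \left(-3 + 4\right)\right) + \frac{1}{9847919}} = \sqrt{\left(34 - 4 \cdot 1\right) + \frac{1}{9847919}} = \sqrt{\left(34 - 4\right) + \frac{1}{9847919}} = \sqrt{30 + \frac{1}{9847919}} = \sqrt{\frac{295437571}{9847919}} = \frac{\sqrt{2909445268764749}}{9847919}$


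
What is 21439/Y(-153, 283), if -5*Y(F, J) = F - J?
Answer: 107195/436 ≈ 245.86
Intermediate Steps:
Y(F, J) = -F/5 + J/5 (Y(F, J) = -(F - J)/5 = -F/5 + J/5)
21439/Y(-153, 283) = 21439/(-⅕*(-153) + (⅕)*283) = 21439/(153/5 + 283/5) = 21439/(436/5) = 21439*(5/436) = 107195/436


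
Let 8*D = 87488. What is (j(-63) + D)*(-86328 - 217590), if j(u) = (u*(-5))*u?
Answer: 2707605462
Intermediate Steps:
D = 10936 (D = (⅛)*87488 = 10936)
j(u) = -5*u² (j(u) = (-5*u)*u = -5*u²)
(j(-63) + D)*(-86328 - 217590) = (-5*(-63)² + 10936)*(-86328 - 217590) = (-5*3969 + 10936)*(-303918) = (-19845 + 10936)*(-303918) = -8909*(-303918) = 2707605462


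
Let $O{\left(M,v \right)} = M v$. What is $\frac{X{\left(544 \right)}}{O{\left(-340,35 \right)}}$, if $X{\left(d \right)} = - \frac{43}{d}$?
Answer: $\frac{43}{6473600} \approx 6.6424 \cdot 10^{-6}$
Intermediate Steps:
$\frac{X{\left(544 \right)}}{O{\left(-340,35 \right)}} = \frac{\left(-43\right) \frac{1}{544}}{\left(-340\right) 35} = \frac{\left(-43\right) \frac{1}{544}}{-11900} = \left(- \frac{43}{544}\right) \left(- \frac{1}{11900}\right) = \frac{43}{6473600}$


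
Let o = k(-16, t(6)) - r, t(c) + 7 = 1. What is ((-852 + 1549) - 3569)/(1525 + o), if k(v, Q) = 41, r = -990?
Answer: -718/639 ≈ -1.1236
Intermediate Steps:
t(c) = -6 (t(c) = -7 + 1 = -6)
o = 1031 (o = 41 - 1*(-990) = 41 + 990 = 1031)
((-852 + 1549) - 3569)/(1525 + o) = ((-852 + 1549) - 3569)/(1525 + 1031) = (697 - 3569)/2556 = -2872*1/2556 = -718/639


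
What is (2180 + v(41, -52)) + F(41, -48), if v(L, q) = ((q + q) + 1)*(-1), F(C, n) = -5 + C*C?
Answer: 3959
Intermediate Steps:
F(C, n) = -5 + C²
v(L, q) = -1 - 2*q (v(L, q) = (2*q + 1)*(-1) = (1 + 2*q)*(-1) = -1 - 2*q)
(2180 + v(41, -52)) + F(41, -48) = (2180 + (-1 - 2*(-52))) + (-5 + 41²) = (2180 + (-1 + 104)) + (-5 + 1681) = (2180 + 103) + 1676 = 2283 + 1676 = 3959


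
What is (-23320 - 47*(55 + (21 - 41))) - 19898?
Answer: -44863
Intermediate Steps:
(-23320 - 47*(55 + (21 - 41))) - 19898 = (-23320 - 47*(55 - 20)) - 19898 = (-23320 - 47*35) - 19898 = (-23320 - 1645) - 19898 = -24965 - 19898 = -44863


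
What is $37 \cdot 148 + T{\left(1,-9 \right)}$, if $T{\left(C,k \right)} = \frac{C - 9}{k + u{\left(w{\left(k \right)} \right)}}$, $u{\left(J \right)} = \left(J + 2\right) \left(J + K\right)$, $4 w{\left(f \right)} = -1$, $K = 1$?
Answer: $\frac{673676}{123} \approx 5477.0$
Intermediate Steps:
$w{\left(f \right)} = - \frac{1}{4}$ ($w{\left(f \right)} = \frac{1}{4} \left(-1\right) = - \frac{1}{4}$)
$u{\left(J \right)} = \left(1 + J\right) \left(2 + J\right)$ ($u{\left(J \right)} = \left(J + 2\right) \left(J + 1\right) = \left(2 + J\right) \left(1 + J\right) = \left(1 + J\right) \left(2 + J\right)$)
$T{\left(C,k \right)} = \frac{-9 + C}{\frac{21}{16} + k}$ ($T{\left(C,k \right)} = \frac{C - 9}{k + \left(2 + \left(- \frac{1}{4}\right)^{2} + 3 \left(- \frac{1}{4}\right)\right)} = \frac{-9 + C}{k + \left(2 + \frac{1}{16} - \frac{3}{4}\right)} = \frac{-9 + C}{k + \frac{21}{16}} = \frac{-9 + C}{\frac{21}{16} + k}$)
$37 \cdot 148 + T{\left(1,-9 \right)} = 37 \cdot 148 + \frac{16 \left(-9 + 1\right)}{21 + 16 \left(-9\right)} = 5476 + 16 \frac{1}{21 - 144} \left(-8\right) = 5476 + 16 \frac{1}{-123} \left(-8\right) = 5476 + 16 \left(- \frac{1}{123}\right) \left(-8\right) = 5476 + \frac{128}{123} = \frac{673676}{123}$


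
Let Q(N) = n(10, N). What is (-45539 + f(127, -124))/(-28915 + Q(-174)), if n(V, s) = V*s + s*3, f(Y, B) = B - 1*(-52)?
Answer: 45611/31177 ≈ 1.4630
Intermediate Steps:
f(Y, B) = 52 + B (f(Y, B) = B + 52 = 52 + B)
n(V, s) = 3*s + V*s (n(V, s) = V*s + 3*s = 3*s + V*s)
Q(N) = 13*N (Q(N) = N*(3 + 10) = N*13 = 13*N)
(-45539 + f(127, -124))/(-28915 + Q(-174)) = (-45539 + (52 - 124))/(-28915 + 13*(-174)) = (-45539 - 72)/(-28915 - 2262) = -45611/(-31177) = -45611*(-1/31177) = 45611/31177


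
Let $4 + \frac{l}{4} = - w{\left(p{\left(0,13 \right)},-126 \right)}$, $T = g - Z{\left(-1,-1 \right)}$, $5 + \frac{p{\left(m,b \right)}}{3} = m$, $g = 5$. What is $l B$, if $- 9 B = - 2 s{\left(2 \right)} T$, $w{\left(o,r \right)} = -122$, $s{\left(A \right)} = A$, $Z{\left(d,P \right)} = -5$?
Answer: $\frac{18880}{9} \approx 2097.8$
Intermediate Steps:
$p{\left(m,b \right)} = -15 + 3 m$
$T = 10$ ($T = 5 - -5 = 5 + 5 = 10$)
$B = \frac{40}{9}$ ($B = - \frac{\left(-2\right) 2 \cdot 10}{9} = - \frac{\left(-4\right) 10}{9} = \left(- \frac{1}{9}\right) \left(-40\right) = \frac{40}{9} \approx 4.4444$)
$l = 472$ ($l = -16 + 4 \left(\left(-1\right) \left(-122\right)\right) = -16 + 4 \cdot 122 = -16 + 488 = 472$)
$l B = 472 \cdot \frac{40}{9} = \frac{18880}{9}$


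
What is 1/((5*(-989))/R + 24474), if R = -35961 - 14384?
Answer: 10069/246429695 ≈ 4.0860e-5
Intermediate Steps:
R = -50345
1/((5*(-989))/R + 24474) = 1/((5*(-989))/(-50345) + 24474) = 1/(-4945*(-1/50345) + 24474) = 1/(989/10069 + 24474) = 1/(246429695/10069) = 10069/246429695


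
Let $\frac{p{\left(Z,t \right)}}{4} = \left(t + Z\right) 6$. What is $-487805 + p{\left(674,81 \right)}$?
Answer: $-469685$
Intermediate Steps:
$p{\left(Z,t \right)} = 24 Z + 24 t$ ($p{\left(Z,t \right)} = 4 \left(t + Z\right) 6 = 4 \left(Z + t\right) 6 = 4 \left(6 Z + 6 t\right) = 24 Z + 24 t$)
$-487805 + p{\left(674,81 \right)} = -487805 + \left(24 \cdot 674 + 24 \cdot 81\right) = -487805 + \left(16176 + 1944\right) = -487805 + 18120 = -469685$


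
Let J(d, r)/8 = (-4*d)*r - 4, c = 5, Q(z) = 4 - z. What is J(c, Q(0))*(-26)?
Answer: 17472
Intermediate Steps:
J(d, r) = -32 - 32*d*r (J(d, r) = 8*((-4*d)*r - 4) = 8*(-4*d*r - 4) = 8*(-4 - 4*d*r) = -32 - 32*d*r)
J(c, Q(0))*(-26) = (-32 - 32*5*(4 - 1*0))*(-26) = (-32 - 32*5*(4 + 0))*(-26) = (-32 - 32*5*4)*(-26) = (-32 - 640)*(-26) = -672*(-26) = 17472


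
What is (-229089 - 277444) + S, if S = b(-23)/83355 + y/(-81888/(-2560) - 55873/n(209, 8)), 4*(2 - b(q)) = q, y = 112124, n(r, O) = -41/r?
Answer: -157792403097051271691/311514799128180 ≈ -5.0653e+5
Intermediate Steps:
b(q) = 2 - q/4
S = 122649743128249/311514799128180 (S = (2 - 1/4*(-23))/83355 + 112124/(-81888/(-2560) - 55873/((-41/209))) = (2 + 23/4)*(1/83355) + 112124/(-81888*(-1/2560) - 55873/((-41*1/209))) = (31/4)*(1/83355) + 112124/(2559/80 - 55873/(-41/209)) = 31/333420 + 112124/(2559/80 - 55873*(-209/41)) = 31/333420 + 112124/(2559/80 + 11677457/41) = 31/333420 + 112124/(934301479/3280) = 31/333420 + 112124*(3280/934301479) = 31/333420 + 367766720/934301479 = 122649743128249/311514799128180 ≈ 0.39372)
(-229089 - 277444) + S = (-229089 - 277444) + 122649743128249/311514799128180 = -506533 + 122649743128249/311514799128180 = -157792403097051271691/311514799128180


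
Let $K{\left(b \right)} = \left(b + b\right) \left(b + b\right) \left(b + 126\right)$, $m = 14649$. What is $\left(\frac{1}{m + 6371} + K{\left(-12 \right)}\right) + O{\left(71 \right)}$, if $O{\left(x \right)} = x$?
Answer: $\frac{1381749701}{21020} \approx 65735.0$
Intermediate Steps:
$K{\left(b \right)} = 4 b^{2} \left(126 + b\right)$ ($K{\left(b \right)} = 2 b 2 b \left(126 + b\right) = 4 b^{2} \left(126 + b\right)$)
$\left(\frac{1}{m + 6371} + K{\left(-12 \right)}\right) + O{\left(71 \right)} = \left(\frac{1}{14649 + 6371} + 4 \left(-12\right)^{2} \left(126 - 12\right)\right) + 71 = \left(\frac{1}{21020} + 4 \cdot 144 \cdot 114\right) + 71 = \left(\frac{1}{21020} + 65664\right) + 71 = \frac{1380257281}{21020} + 71 = \frac{1381749701}{21020}$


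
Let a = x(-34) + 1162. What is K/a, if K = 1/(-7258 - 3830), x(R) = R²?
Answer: -1/25701984 ≈ -3.8908e-8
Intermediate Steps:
a = 2318 (a = (-34)² + 1162 = 1156 + 1162 = 2318)
K = -1/11088 (K = 1/(-11088) = -1/11088 ≈ -9.0188e-5)
K/a = -1/11088/2318 = -1/11088*1/2318 = -1/25701984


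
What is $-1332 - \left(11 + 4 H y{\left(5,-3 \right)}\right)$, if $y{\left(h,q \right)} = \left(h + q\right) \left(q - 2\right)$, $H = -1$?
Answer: $-1383$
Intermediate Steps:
$y{\left(h,q \right)} = \left(-2 + q\right) \left(h + q\right)$ ($y{\left(h,q \right)} = \left(h + q\right) \left(-2 + q\right) = \left(-2 + q\right) \left(h + q\right)$)
$-1332 - \left(11 + 4 H y{\left(5,-3 \right)}\right) = -1332 - \left(11 + 4 \left(-1\right) \left(\left(-3\right)^{2} - 10 - -6 + 5 \left(-3\right)\right)\right) = -1332 - \left(11 - 4 \left(9 - 10 + 6 - 15\right)\right) = -1332 - \left(11 - -40\right) = -1332 - \left(11 + 40\right) = -1332 - 51 = -1383$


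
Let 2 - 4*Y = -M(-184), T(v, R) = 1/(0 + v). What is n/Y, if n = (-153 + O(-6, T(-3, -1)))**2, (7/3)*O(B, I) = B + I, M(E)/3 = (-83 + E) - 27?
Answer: -59405/539 ≈ -110.21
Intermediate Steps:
T(v, R) = 1/v
M(E) = -330 + 3*E (M(E) = 3*((-83 + E) - 27) = 3*(-110 + E) = -330 + 3*E)
O(B, I) = 3*B/7 + 3*I/7 (O(B, I) = 3*(B + I)/7 = 3*B/7 + 3*I/7)
Y = -220 (Y = 1/2 - (-1)*(-330 + 3*(-184))/4 = 1/2 - (-1)*(-330 - 552)/4 = 1/2 - (-1)*(-882)/4 = 1/2 - 1/4*882 = 1/2 - 441/2 = -220)
n = 1188100/49 (n = (-153 + ((3/7)*(-6) + (3/7)/(-3)))**2 = (-153 + (-18/7 + (3/7)*(-1/3)))**2 = (-153 + (-18/7 - 1/7))**2 = (-153 - 19/7)**2 = (-1090/7)**2 = 1188100/49 ≈ 24247.)
n/Y = (1188100/49)/(-220) = (1188100/49)*(-1/220) = -59405/539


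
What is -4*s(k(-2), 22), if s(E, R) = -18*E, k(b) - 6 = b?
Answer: 288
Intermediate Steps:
k(b) = 6 + b
-4*s(k(-2), 22) = -(-72)*(6 - 2) = -(-72)*4 = -4*(-72) = 288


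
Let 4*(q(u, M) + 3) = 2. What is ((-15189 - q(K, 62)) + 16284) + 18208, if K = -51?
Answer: 38611/2 ≈ 19306.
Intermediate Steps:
q(u, M) = -5/2 (q(u, M) = -3 + (¼)*2 = -3 + ½ = -5/2)
((-15189 - q(K, 62)) + 16284) + 18208 = ((-15189 - 1*(-5/2)) + 16284) + 18208 = ((-15189 + 5/2) + 16284) + 18208 = (-30373/2 + 16284) + 18208 = 2195/2 + 18208 = 38611/2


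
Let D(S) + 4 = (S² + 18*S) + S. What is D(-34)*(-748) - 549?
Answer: -379037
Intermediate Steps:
D(S) = -4 + S² + 19*S (D(S) = -4 + ((S² + 18*S) + S) = -4 + (S² + 19*S) = -4 + S² + 19*S)
D(-34)*(-748) - 549 = (-4 + (-34)² + 19*(-34))*(-748) - 549 = (-4 + 1156 - 646)*(-748) - 549 = 506*(-748) - 549 = -378488 - 549 = -379037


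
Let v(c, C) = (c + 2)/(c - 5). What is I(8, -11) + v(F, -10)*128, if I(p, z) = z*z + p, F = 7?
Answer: 705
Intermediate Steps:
I(p, z) = p + z² (I(p, z) = z² + p = p + z²)
v(c, C) = (2 + c)/(-5 + c)
I(8, -11) + v(F, -10)*128 = (8 + (-11)²) + ((2 + 7)/(-5 + 7))*128 = (8 + 121) + (9/2)*128 = 129 + ((½)*9)*128 = 129 + (9/2)*128 = 129 + 576 = 705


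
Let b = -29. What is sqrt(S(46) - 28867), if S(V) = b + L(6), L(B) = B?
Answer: 3*I*sqrt(3210) ≈ 169.97*I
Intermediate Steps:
S(V) = -23 (S(V) = -29 + 6 = -23)
sqrt(S(46) - 28867) = sqrt(-23 - 28867) = sqrt(-28890) = 3*I*sqrt(3210)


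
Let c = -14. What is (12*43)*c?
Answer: -7224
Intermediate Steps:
(12*43)*c = (12*43)*(-14) = 516*(-14) = -7224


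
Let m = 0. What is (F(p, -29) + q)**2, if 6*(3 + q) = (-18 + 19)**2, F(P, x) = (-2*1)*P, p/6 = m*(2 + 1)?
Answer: 289/36 ≈ 8.0278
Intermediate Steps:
p = 0 (p = 6*(0*(2 + 1)) = 6*(0*3) = 6*0 = 0)
F(P, x) = -2*P
q = -17/6 (q = -3 + (-18 + 19)**2/6 = -3 + (1/6)*1**2 = -3 + (1/6)*1 = -3 + 1/6 = -17/6 ≈ -2.8333)
(F(p, -29) + q)**2 = (-2*0 - 17/6)**2 = (0 - 17/6)**2 = (-17/6)**2 = 289/36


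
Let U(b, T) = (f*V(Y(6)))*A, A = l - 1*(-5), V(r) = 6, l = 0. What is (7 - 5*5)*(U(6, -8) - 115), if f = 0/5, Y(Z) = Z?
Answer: 2070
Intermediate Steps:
f = 0 (f = 0*(⅕) = 0)
A = 5 (A = 0 - 1*(-5) = 0 + 5 = 5)
U(b, T) = 0 (U(b, T) = (0*6)*5 = 0*5 = 0)
(7 - 5*5)*(U(6, -8) - 115) = (7 - 5*5)*(0 - 115) = (7 - 25)*(-115) = -18*(-115) = 2070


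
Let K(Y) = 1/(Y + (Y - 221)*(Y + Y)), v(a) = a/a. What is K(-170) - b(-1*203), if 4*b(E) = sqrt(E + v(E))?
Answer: 1/132770 - I*sqrt(202)/4 ≈ 7.5318e-6 - 3.5532*I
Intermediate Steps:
v(a) = 1
K(Y) = 1/(Y + 2*Y*(-221 + Y)) (K(Y) = 1/(Y + (-221 + Y)*(2*Y)) = 1/(Y + 2*Y*(-221 + Y)))
b(E) = sqrt(1 + E)/4 (b(E) = sqrt(E + 1)/4 = sqrt(1 + E)/4)
K(-170) - b(-1*203) = 1/((-170)*(-441 + 2*(-170))) - sqrt(1 - 1*203)/4 = -1/(170*(-441 - 340)) - sqrt(1 - 203)/4 = -1/170/(-781) - sqrt(-202)/4 = -1/170*(-1/781) - I*sqrt(202)/4 = 1/132770 - I*sqrt(202)/4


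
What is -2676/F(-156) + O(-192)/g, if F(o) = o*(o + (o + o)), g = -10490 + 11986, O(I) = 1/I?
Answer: -5338235/145626624 ≈ -0.036657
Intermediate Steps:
g = 1496
F(o) = 3*o**2 (F(o) = o*(o + 2*o) = o*(3*o) = 3*o**2)
-2676/F(-156) + O(-192)/g = -2676/(3*(-156)**2) + 1/(-192*1496) = -2676/(3*24336) - 1/192*1/1496 = -2676/73008 - 1/287232 = -2676*1/73008 - 1/287232 = -223/6084 - 1/287232 = -5338235/145626624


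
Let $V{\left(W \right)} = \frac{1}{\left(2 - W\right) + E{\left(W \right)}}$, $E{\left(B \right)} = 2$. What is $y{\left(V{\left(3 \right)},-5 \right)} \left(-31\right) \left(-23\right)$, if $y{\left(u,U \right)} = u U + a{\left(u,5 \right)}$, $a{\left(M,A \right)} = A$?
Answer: $0$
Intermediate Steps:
$V{\left(W \right)} = \frac{1}{4 - W}$ ($V{\left(W \right)} = \frac{1}{\left(2 - W\right) + 2} = \frac{1}{4 - W}$)
$y{\left(u,U \right)} = 5 + U u$ ($y{\left(u,U \right)} = u U + 5 = U u + 5 = 5 + U u$)
$y{\left(V{\left(3 \right)},-5 \right)} \left(-31\right) \left(-23\right) = \left(5 - \frac{5}{4 - 3}\right) \left(-31\right) \left(-23\right) = \left(5 - \frac{5}{1}\right) \left(-31\right) \left(-23\right) = \left(5 - 5\right) \left(-31\right) \left(-23\right) = 0 \left(-31\right) \left(-23\right) = 0 \left(-23\right) = 0$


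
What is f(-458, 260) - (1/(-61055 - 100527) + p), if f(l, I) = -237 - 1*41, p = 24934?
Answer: -4073805383/161582 ≈ -25212.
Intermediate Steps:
f(l, I) = -278 (f(l, I) = -237 - 41 = -278)
f(-458, 260) - (1/(-61055 - 100527) + p) = -278 - (1/(-61055 - 100527) + 24934) = -278 - (1/(-161582) + 24934) = -278 - (-1/161582 + 24934) = -278 - 1*4028885587/161582 = -278 - 4028885587/161582 = -4073805383/161582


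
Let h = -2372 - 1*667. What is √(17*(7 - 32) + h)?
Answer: 2*I*√866 ≈ 58.856*I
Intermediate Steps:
h = -3039 (h = -2372 - 667 = -3039)
√(17*(7 - 32) + h) = √(17*(7 - 32) - 3039) = √(17*(-25) - 3039) = √(-425 - 3039) = √(-3464) = 2*I*√866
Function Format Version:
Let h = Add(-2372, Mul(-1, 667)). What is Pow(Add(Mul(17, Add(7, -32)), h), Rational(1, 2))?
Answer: Mul(2, I, Pow(866, Rational(1, 2))) ≈ Mul(58.856, I)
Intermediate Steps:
h = -3039 (h = Add(-2372, -667) = -3039)
Pow(Add(Mul(17, Add(7, -32)), h), Rational(1, 2)) = Pow(Add(Mul(17, Add(7, -32)), -3039), Rational(1, 2)) = Pow(Add(Mul(17, -25), -3039), Rational(1, 2)) = Pow(Add(-425, -3039), Rational(1, 2)) = Pow(-3464, Rational(1, 2)) = Mul(2, I, Pow(866, Rational(1, 2)))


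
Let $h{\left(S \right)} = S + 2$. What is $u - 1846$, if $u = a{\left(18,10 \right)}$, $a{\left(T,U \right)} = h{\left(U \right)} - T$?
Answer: $-1852$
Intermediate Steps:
$h{\left(S \right)} = 2 + S$
$a{\left(T,U \right)} = 2 + U - T$ ($a{\left(T,U \right)} = \left(2 + U\right) - T = 2 + U - T$)
$u = -6$ ($u = 2 + 10 - 18 = -6$)
$u - 1846 = -6 - 1846 = -1852$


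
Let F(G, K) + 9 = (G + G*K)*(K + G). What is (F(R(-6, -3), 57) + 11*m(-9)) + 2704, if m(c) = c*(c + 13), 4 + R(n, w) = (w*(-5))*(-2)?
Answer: -43057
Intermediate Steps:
R(n, w) = -4 + 10*w (R(n, w) = -4 + (w*(-5))*(-2) = -4 - 5*w*(-2) = -4 + 10*w)
F(G, K) = -9 + (G + K)*(G + G*K) (F(G, K) = -9 + (G + G*K)*(K + G) = -9 + (G + G*K)*(G + K) = -9 + (G + K)*(G + G*K))
m(c) = c*(13 + c)
(F(R(-6, -3), 57) + 11*m(-9)) + 2704 = ((-9 + (-4 + 10*(-3))**2 + (-4 + 10*(-3))*57 + (-4 + 10*(-3))*57**2 + 57*(-4 + 10*(-3))**2) + 11*(-9*(13 - 9))) + 2704 = ((-9 + (-4 - 30)**2 + (-4 - 30)*57 + (-4 - 30)*3249 + 57*(-4 - 30)**2) + 11*(-9*4)) + 2704 = ((-9 + (-34)**2 - 34*57 - 34*3249 + 57*(-34)**2) + 11*(-36)) + 2704 = ((-9 + 1156 - 1938 - 110466 + 57*1156) - 396) + 2704 = ((-9 + 1156 - 1938 - 110466 + 65892) - 396) + 2704 = (-45365 - 396) + 2704 = -45761 + 2704 = -43057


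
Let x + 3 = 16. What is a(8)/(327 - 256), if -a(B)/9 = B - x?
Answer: 45/71 ≈ 0.63380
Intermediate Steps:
x = 13 (x = -3 + 16 = 13)
a(B) = 117 - 9*B (a(B) = -9*(B - 1*13) = -9*(B - 13) = -9*(-13 + B) = 117 - 9*B)
a(8)/(327 - 256) = (117 - 9*8)/(327 - 256) = (117 - 72)/71 = 45*(1/71) = 45/71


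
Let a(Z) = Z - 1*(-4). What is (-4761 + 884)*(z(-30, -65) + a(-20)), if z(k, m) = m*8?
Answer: 2078072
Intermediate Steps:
a(Z) = 4 + Z (a(Z) = Z + 4 = 4 + Z)
z(k, m) = 8*m
(-4761 + 884)*(z(-30, -65) + a(-20)) = (-4761 + 884)*(8*(-65) + (4 - 20)) = -3877*(-520 - 16) = -3877*(-536) = 2078072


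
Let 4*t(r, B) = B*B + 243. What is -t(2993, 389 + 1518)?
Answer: -909223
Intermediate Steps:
t(r, B) = 243/4 + B²/4 (t(r, B) = (B*B + 243)/4 = (B² + 243)/4 = (243 + B²)/4 = 243/4 + B²/4)
-t(2993, 389 + 1518) = -(243/4 + (389 + 1518)²/4) = -(243/4 + (¼)*1907²) = -(243/4 + (¼)*3636649) = -(243/4 + 3636649/4) = -1*909223 = -909223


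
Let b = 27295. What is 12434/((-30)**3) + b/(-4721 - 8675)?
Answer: -56470679/22605750 ≈ -2.4981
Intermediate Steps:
12434/((-30)**3) + b/(-4721 - 8675) = 12434/((-30)**3) + 27295/(-4721 - 8675) = 12434/(-27000) + 27295/(-13396) = 12434*(-1/27000) + 27295*(-1/13396) = -6217/13500 - 27295/13396 = -56470679/22605750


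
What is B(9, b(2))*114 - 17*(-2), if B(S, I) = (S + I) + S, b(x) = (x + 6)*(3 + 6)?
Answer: 10294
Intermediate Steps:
b(x) = 54 + 9*x (b(x) = (6 + x)*9 = 54 + 9*x)
B(S, I) = I + 2*S (B(S, I) = (I + S) + S = I + 2*S)
B(9, b(2))*114 - 17*(-2) = ((54 + 9*2) + 2*9)*114 - 17*(-2) = ((54 + 18) + 18)*114 + 34 = (72 + 18)*114 + 34 = 90*114 + 34 = 10260 + 34 = 10294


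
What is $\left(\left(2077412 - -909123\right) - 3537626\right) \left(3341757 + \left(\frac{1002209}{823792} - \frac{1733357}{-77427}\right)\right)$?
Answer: $- \frac{39155249909714165516675}{21261247728} \approx -1.8416 \cdot 10^{12}$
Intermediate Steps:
$\left(\left(2077412 - -909123\right) - 3537626\right) \left(3341757 + \left(\frac{1002209}{823792} - \frac{1733357}{-77427}\right)\right) = \left(\left(2077412 + 909123\right) - 3537626\right) \left(3341757 + \left(1002209 \cdot \frac{1}{823792} - - \frac{1733357}{77427}\right)\right) = \left(2986535 - 3537626\right) \left(3341757 + \left(\frac{1002209}{823792} + \frac{1733357}{77427}\right)\right) = - 551091 \left(3341757 + \frac{1505523665987}{63783743184}\right) = \left(-551091\right) \frac{213151275795000275}{63783743184} = - \frac{39155249909714165516675}{21261247728}$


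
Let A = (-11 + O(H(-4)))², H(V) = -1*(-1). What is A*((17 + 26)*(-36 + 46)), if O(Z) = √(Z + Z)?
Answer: 52890 - 9460*√2 ≈ 39512.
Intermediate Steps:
H(V) = 1
O(Z) = √2*√Z (O(Z) = √(2*Z) = √2*√Z)
A = (-11 + √2)² (A = (-11 + √2*√1)² = (-11 + √2*1)² = (-11 + √2)² ≈ 91.887)
A*((17 + 26)*(-36 + 46)) = (11 - √2)²*((17 + 26)*(-36 + 46)) = (11 - √2)²*(43*10) = (11 - √2)²*430 = 430*(11 - √2)²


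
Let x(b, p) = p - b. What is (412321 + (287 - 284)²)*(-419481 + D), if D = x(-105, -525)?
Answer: -173137779330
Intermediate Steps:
D = -420 (D = -525 - 1*(-105) = -525 + 105 = -420)
(412321 + (287 - 284)²)*(-419481 + D) = (412321 + (287 - 284)²)*(-419481 - 420) = (412321 + 3²)*(-419901) = (412321 + 9)*(-419901) = 412330*(-419901) = -173137779330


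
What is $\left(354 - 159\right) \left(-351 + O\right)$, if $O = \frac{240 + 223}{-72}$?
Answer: $- \frac{1672775}{24} \approx -69699.0$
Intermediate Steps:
$O = - \frac{463}{72}$ ($O = 463 \left(- \frac{1}{72}\right) = - \frac{463}{72} \approx -6.4306$)
$\left(354 - 159\right) \left(-351 + O\right) = \left(354 - 159\right) \left(-351 - \frac{463}{72}\right) = 195 \left(- \frac{25735}{72}\right) = - \frac{1672775}{24}$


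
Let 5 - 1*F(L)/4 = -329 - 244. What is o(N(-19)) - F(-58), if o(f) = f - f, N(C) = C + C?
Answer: -2312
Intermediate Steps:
N(C) = 2*C
F(L) = 2312 (F(L) = 20 - 4*(-329 - 244) = 20 - 4*(-573) = 20 + 2292 = 2312)
o(f) = 0
o(N(-19)) - F(-58) = 0 - 1*2312 = 0 - 2312 = -2312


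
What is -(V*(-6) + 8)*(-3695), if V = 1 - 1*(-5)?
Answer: -103460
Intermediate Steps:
V = 6 (V = 1 + 5 = 6)
-(V*(-6) + 8)*(-3695) = -(6*(-6) + 8)*(-3695) = -(-36 + 8)*(-3695) = -1*(-28)*(-3695) = 28*(-3695) = -103460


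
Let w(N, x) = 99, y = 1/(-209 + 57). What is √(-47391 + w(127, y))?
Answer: 2*I*√11823 ≈ 217.47*I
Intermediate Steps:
y = -1/152 (y = 1/(-152) = -1/152 ≈ -0.0065789)
√(-47391 + w(127, y)) = √(-47391 + 99) = √(-47292) = 2*I*√11823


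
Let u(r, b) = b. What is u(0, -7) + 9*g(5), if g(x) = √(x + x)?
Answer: -7 + 9*√10 ≈ 21.461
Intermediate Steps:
g(x) = √2*√x (g(x) = √(2*x) = √2*√x)
u(0, -7) + 9*g(5) = -7 + 9*(√2*√5) = -7 + 9*√10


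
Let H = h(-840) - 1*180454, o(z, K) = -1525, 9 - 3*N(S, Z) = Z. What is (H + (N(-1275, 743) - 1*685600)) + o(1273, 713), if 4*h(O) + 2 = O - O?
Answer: -5206945/6 ≈ -8.6782e+5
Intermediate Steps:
N(S, Z) = 3 - Z/3
h(O) = -1/2 (h(O) = -1/2 + (O - O)/4 = -1/2 + (1/4)*0 = -1/2 + 0 = -1/2)
H = -360909/2 (H = -1/2 - 1*180454 = -1/2 - 180454 = -360909/2 ≈ -1.8045e+5)
(H + (N(-1275, 743) - 1*685600)) + o(1273, 713) = (-360909/2 + ((3 - 1/3*743) - 1*685600)) - 1525 = (-360909/2 + ((3 - 743/3) - 685600)) - 1525 = (-360909/2 + (-734/3 - 685600)) - 1525 = (-360909/2 - 2057534/3) - 1525 = -5197795/6 - 1525 = -5206945/6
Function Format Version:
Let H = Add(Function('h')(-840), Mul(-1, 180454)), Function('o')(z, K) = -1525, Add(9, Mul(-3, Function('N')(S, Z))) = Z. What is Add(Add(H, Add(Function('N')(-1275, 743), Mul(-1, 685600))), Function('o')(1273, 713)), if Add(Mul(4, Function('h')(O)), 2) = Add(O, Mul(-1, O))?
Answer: Rational(-5206945, 6) ≈ -8.6782e+5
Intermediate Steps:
Function('N')(S, Z) = Add(3, Mul(Rational(-1, 3), Z))
Function('h')(O) = Rational(-1, 2) (Function('h')(O) = Add(Rational(-1, 2), Mul(Rational(1, 4), Add(O, Mul(-1, O)))) = Add(Rational(-1, 2), Mul(Rational(1, 4), 0)) = Add(Rational(-1, 2), 0) = Rational(-1, 2))
H = Rational(-360909, 2) (H = Add(Rational(-1, 2), Mul(-1, 180454)) = Add(Rational(-1, 2), -180454) = Rational(-360909, 2) ≈ -1.8045e+5)
Add(Add(H, Add(Function('N')(-1275, 743), Mul(-1, 685600))), Function('o')(1273, 713)) = Add(Add(Rational(-360909, 2), Add(Add(3, Mul(Rational(-1, 3), 743)), Mul(-1, 685600))), -1525) = Add(Add(Rational(-360909, 2), Add(Add(3, Rational(-743, 3)), -685600)), -1525) = Add(Add(Rational(-360909, 2), Add(Rational(-734, 3), -685600)), -1525) = Add(Add(Rational(-360909, 2), Rational(-2057534, 3)), -1525) = Add(Rational(-5197795, 6), -1525) = Rational(-5206945, 6)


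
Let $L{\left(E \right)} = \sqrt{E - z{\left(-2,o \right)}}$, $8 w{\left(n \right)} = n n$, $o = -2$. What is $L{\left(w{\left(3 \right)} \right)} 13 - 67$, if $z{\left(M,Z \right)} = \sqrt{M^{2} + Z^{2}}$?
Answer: $-67 + \frac{13 \sqrt{18 - 32 \sqrt{2}}}{4} \approx -67.0 + 16.967 i$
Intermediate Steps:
$w{\left(n \right)} = \frac{n^{2}}{8}$ ($w{\left(n \right)} = \frac{n n}{8} = \frac{n^{2}}{8}$)
$L{\left(E \right)} = \sqrt{E - 2 \sqrt{2}}$ ($L{\left(E \right)} = \sqrt{E - \sqrt{\left(-2\right)^{2} + \left(-2\right)^{2}}} = \sqrt{E - \sqrt{4 + 4}} = \sqrt{E - \sqrt{8}} = \sqrt{E - 2 \sqrt{2}}$)
$L{\left(w{\left(3 \right)} \right)} 13 - 67 = \sqrt{\frac{3^{2}}{8} - 2 \sqrt{2}} \cdot 13 - 67 = \sqrt{\frac{1}{8} \cdot 9 - 2 \sqrt{2}} \cdot 13 - 67 = \sqrt{\frac{9}{8} - 2 \sqrt{2}} \cdot 13 - 67 = 13 \sqrt{\frac{9}{8} - 2 \sqrt{2}} - 67 = -67 + 13 \sqrt{\frac{9}{8} - 2 \sqrt{2}}$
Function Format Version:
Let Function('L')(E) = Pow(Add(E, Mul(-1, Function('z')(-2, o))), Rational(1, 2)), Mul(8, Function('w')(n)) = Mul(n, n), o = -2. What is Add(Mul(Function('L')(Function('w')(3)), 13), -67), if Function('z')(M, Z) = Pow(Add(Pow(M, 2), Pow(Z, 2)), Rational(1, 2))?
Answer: Add(-67, Mul(Rational(13, 4), Pow(Add(18, Mul(-32, Pow(2, Rational(1, 2)))), Rational(1, 2)))) ≈ Add(-67.000, Mul(16.967, I))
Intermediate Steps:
Function('w')(n) = Mul(Rational(1, 8), Pow(n, 2)) (Function('w')(n) = Mul(Rational(1, 8), Mul(n, n)) = Mul(Rational(1, 8), Pow(n, 2)))
Function('L')(E) = Pow(Add(E, Mul(-2, Pow(2, Rational(1, 2)))), Rational(1, 2)) (Function('L')(E) = Pow(Add(E, Mul(-1, Pow(Add(Pow(-2, 2), Pow(-2, 2)), Rational(1, 2)))), Rational(1, 2)) = Pow(Add(E, Mul(-1, Pow(Add(4, 4), Rational(1, 2)))), Rational(1, 2)) = Pow(Add(E, Mul(-1, Pow(8, Rational(1, 2)))), Rational(1, 2)) = Pow(Add(E, Mul(-1, Mul(2, Pow(2, Rational(1, 2))))), Rational(1, 2)) = Pow(Add(E, Mul(-2, Pow(2, Rational(1, 2)))), Rational(1, 2)))
Add(Mul(Function('L')(Function('w')(3)), 13), -67) = Add(Mul(Pow(Add(Mul(Rational(1, 8), Pow(3, 2)), Mul(-2, Pow(2, Rational(1, 2)))), Rational(1, 2)), 13), -67) = Add(Mul(Pow(Add(Mul(Rational(1, 8), 9), Mul(-2, Pow(2, Rational(1, 2)))), Rational(1, 2)), 13), -67) = Add(Mul(Pow(Add(Rational(9, 8), Mul(-2, Pow(2, Rational(1, 2)))), Rational(1, 2)), 13), -67) = Add(Mul(13, Pow(Add(Rational(9, 8), Mul(-2, Pow(2, Rational(1, 2)))), Rational(1, 2))), -67) = Add(-67, Mul(13, Pow(Add(Rational(9, 8), Mul(-2, Pow(2, Rational(1, 2)))), Rational(1, 2))))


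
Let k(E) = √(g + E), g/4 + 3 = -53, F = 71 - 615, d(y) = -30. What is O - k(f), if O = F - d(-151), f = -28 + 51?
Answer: -514 - I*√201 ≈ -514.0 - 14.177*I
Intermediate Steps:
F = -544
f = 23
g = -224 (g = -12 + 4*(-53) = -12 - 212 = -224)
k(E) = √(-224 + E)
O = -514 (O = -544 - 1*(-30) = -544 + 30 = -514)
O - k(f) = -514 - √(-224 + 23) = -514 - √(-201) = -514 - I*√201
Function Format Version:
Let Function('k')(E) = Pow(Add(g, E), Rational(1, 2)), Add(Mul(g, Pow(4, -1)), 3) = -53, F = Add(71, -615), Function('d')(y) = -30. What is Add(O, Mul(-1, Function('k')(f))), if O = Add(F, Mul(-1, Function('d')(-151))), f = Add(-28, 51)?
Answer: Add(-514, Mul(-1, I, Pow(201, Rational(1, 2)))) ≈ Add(-514.00, Mul(-14.177, I))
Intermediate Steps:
F = -544
f = 23
g = -224 (g = Add(-12, Mul(4, -53)) = Add(-12, -212) = -224)
Function('k')(E) = Pow(Add(-224, E), Rational(1, 2))
O = -514 (O = Add(-544, Mul(-1, -30)) = Add(-544, 30) = -514)
Add(O, Mul(-1, Function('k')(f))) = Add(-514, Mul(-1, Pow(Add(-224, 23), Rational(1, 2)))) = Add(-514, Mul(-1, Pow(-201, Rational(1, 2)))) = Add(-514, Mul(-1, Mul(I, Pow(201, Rational(1, 2))))) = Add(-514, Mul(-1, I, Pow(201, Rational(1, 2))))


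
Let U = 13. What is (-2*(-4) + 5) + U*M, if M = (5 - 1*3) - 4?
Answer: -13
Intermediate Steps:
M = -2 (M = (5 - 3) - 4 = 2 - 4 = -2)
(-2*(-4) + 5) + U*M = (-2*(-4) + 5) + 13*(-2) = (8 + 5) - 26 = 13 - 26 = -13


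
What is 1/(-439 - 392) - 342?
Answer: -284203/831 ≈ -342.00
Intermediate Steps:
1/(-439 - 392) - 342 = 1/(-831) - 342 = -1/831 - 342 = -284203/831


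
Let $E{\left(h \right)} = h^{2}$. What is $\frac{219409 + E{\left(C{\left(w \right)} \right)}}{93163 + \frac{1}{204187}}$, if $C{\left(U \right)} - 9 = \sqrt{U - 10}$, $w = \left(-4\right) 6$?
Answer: $\frac{22405031136}{9511336741} + \frac{1837683 i \sqrt{34}}{9511336741} \approx 2.3556 + 0.0011266 i$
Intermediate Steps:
$w = -24$
$C{\left(U \right)} = 9 + \sqrt{-10 + U}$ ($C{\left(U \right)} = 9 + \sqrt{U - 10} = 9 + \sqrt{-10 + U}$)
$\frac{219409 + E{\left(C{\left(w \right)} \right)}}{93163 + \frac{1}{204187}} = \frac{219409 + \left(9 + \sqrt{-10 - 24}\right)^{2}}{93163 + \frac{1}{204187}} = \frac{219409 + \left(9 + \sqrt{-34}\right)^{2}}{93163 + \frac{1}{204187}} = \frac{219409 + \left(9 + i \sqrt{34}\right)^{2}}{\frac{19022673482}{204187}} = \left(219409 + \left(9 + i \sqrt{34}\right)^{2}\right) \frac{204187}{19022673482} = \frac{44800465483}{19022673482} + \frac{204187 \left(9 + i \sqrt{34}\right)^{2}}{19022673482}$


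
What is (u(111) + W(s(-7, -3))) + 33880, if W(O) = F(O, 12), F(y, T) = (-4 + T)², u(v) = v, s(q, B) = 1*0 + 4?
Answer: 34055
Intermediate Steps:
s(q, B) = 4 (s(q, B) = 0 + 4 = 4)
W(O) = 64 (W(O) = (-4 + 12)² = 8² = 64)
(u(111) + W(s(-7, -3))) + 33880 = (111 + 64) + 33880 = 175 + 33880 = 34055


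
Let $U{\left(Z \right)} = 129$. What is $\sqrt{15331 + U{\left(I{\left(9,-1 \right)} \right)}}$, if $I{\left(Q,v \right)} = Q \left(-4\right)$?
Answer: $2 \sqrt{3865} \approx 124.34$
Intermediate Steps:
$I{\left(Q,v \right)} = - 4 Q$
$\sqrt{15331 + U{\left(I{\left(9,-1 \right)} \right)}} = \sqrt{15331 + 129} = \sqrt{15460} = 2 \sqrt{3865}$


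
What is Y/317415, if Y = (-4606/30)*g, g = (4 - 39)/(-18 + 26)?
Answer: 2303/1088280 ≈ 0.0021162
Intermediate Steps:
g = -35/8 ≈ -4.3750
Y = 16121/24 (Y = -4606/30*(-35/8) = -94*49/30*(-35/8) = -2303/15*(-35/8) = 16121/24 ≈ 671.71)
Y/317415 = (16121/24)/317415 = (16121/24)*(1/317415) = 2303/1088280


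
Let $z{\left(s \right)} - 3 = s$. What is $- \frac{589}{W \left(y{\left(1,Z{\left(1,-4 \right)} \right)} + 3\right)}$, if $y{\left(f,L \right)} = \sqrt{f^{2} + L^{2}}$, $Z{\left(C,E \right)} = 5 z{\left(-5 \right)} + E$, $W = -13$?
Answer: $- \frac{1767}{2444} + \frac{589 \sqrt{197}}{2444} \approx 2.6596$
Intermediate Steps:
$z{\left(s \right)} = 3 + s$
$Z{\left(C,E \right)} = -10 + E$ ($Z{\left(C,E \right)} = 5 \left(3 - 5\right) + E = 5 \left(-2\right) + E = -10 + E$)
$y{\left(f,L \right)} = \sqrt{L^{2} + f^{2}}$
$- \frac{589}{W \left(y{\left(1,Z{\left(1,-4 \right)} \right)} + 3\right)} = - \frac{589}{\left(-13\right) \left(\sqrt{\left(-10 - 4\right)^{2} + 1^{2}} + 3\right)} = - \frac{589}{\left(-13\right) \left(\sqrt{\left(-14\right)^{2} + 1} + 3\right)} = - \frac{589}{\left(-13\right) \left(\sqrt{196 + 1} + 3\right)} = - \frac{589}{\left(-13\right) \left(\sqrt{197} + 3\right)} = - \frac{589}{\left(-13\right) \left(3 + \sqrt{197}\right)} = - \frac{589}{-39 - 13 \sqrt{197}}$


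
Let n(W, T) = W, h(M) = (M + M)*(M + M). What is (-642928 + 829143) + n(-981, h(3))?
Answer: 185234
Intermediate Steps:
h(M) = 4*M² (h(M) = (2*M)*(2*M) = 4*M²)
(-642928 + 829143) + n(-981, h(3)) = (-642928 + 829143) - 981 = 186215 - 981 = 185234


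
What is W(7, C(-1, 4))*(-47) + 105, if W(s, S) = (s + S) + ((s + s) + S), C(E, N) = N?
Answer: -1258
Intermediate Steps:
W(s, S) = 2*S + 3*s (W(s, S) = (S + s) + (2*s + S) = (S + s) + (S + 2*s) = 2*S + 3*s)
W(7, C(-1, 4))*(-47) + 105 = (2*4 + 3*7)*(-47) + 105 = (8 + 21)*(-47) + 105 = 29*(-47) + 105 = -1363 + 105 = -1258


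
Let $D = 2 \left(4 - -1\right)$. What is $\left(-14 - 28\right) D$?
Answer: $-420$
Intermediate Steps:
$D = 10$ ($D = 2 \left(4 + 1\right) = 2 \cdot 5 = 10$)
$\left(-14 - 28\right) D = \left(-14 - 28\right) 10 = \left(-42\right) 10 = -420$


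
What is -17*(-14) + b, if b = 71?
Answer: 309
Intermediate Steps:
-17*(-14) + b = -17*(-14) + 71 = 238 + 71 = 309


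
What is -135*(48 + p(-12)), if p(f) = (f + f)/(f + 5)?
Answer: -48600/7 ≈ -6942.9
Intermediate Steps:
p(f) = 2*f/(5 + f) (p(f) = (2*f)/(5 + f) = 2*f/(5 + f))
-135*(48 + p(-12)) = -135*(48 + 2*(-12)/(5 - 12)) = -135*(48 + 2*(-12)/(-7)) = -135*(48 + 2*(-12)*(-1/7)) = -135*(48 + 24/7) = -135*360/7 = -48600/7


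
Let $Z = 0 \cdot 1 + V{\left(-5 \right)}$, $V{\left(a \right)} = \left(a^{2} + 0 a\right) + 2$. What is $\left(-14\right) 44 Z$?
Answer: $-16632$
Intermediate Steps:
$V{\left(a \right)} = 2 + a^{2}$ ($V{\left(a \right)} = \left(a^{2} + 0\right) + 2 = a^{2} + 2 = 2 + a^{2}$)
$Z = 27$ ($Z = 0 \cdot 1 + \left(2 + \left(-5\right)^{2}\right) = 0 + \left(2 + 25\right) = 0 + 27 = 27$)
$\left(-14\right) 44 Z = \left(-14\right) 44 \cdot 27 = \left(-616\right) 27 = -16632$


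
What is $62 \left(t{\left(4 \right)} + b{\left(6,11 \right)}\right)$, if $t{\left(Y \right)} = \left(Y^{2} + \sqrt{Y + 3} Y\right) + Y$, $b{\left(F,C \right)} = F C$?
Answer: $5332 + 248 \sqrt{7} \approx 5988.1$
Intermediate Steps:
$b{\left(F,C \right)} = C F$
$t{\left(Y \right)} = Y + Y^{2} + Y \sqrt{3 + Y}$ ($t{\left(Y \right)} = \left(Y^{2} + \sqrt{3 + Y} Y\right) + Y = \left(Y^{2} + Y \sqrt{3 + Y}\right) + Y = Y + Y^{2} + Y \sqrt{3 + Y}$)
$62 \left(t{\left(4 \right)} + b{\left(6,11 \right)}\right) = 62 \left(4 \left(1 + 4 + \sqrt{3 + 4}\right) + 11 \cdot 6\right) = 62 \left(4 \left(1 + 4 + \sqrt{7}\right) + 66\right) = 62 \left(4 \left(5 + \sqrt{7}\right) + 66\right) = 62 \left(\left(20 + 4 \sqrt{7}\right) + 66\right) = 62 \left(86 + 4 \sqrt{7}\right) = 5332 + 248 \sqrt{7}$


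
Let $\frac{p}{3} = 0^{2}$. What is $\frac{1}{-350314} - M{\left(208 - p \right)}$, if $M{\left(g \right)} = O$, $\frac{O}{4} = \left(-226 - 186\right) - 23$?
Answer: $\frac{609546359}{350314} \approx 1740.0$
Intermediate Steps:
$p = 0$ ($p = 3 \cdot 0^{2} = 3 \cdot 0 = 0$)
$O = -1740$ ($O = 4 \left(\left(-226 - 186\right) - 23\right) = 4 \left(-412 - 23\right) = 4 \left(-435\right) = -1740$)
$M{\left(g \right)} = -1740$
$\frac{1}{-350314} - M{\left(208 - p \right)} = \frac{1}{-350314} - -1740 = - \frac{1}{350314} + 1740 = \frac{609546359}{350314}$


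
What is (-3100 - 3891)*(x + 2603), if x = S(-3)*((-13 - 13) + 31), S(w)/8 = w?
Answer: -17358653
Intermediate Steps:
S(w) = 8*w
x = -120 (x = (8*(-3))*((-13 - 13) + 31) = -24*(-26 + 31) = -24*5 = -120)
(-3100 - 3891)*(x + 2603) = (-3100 - 3891)*(-120 + 2603) = -6991*2483 = -17358653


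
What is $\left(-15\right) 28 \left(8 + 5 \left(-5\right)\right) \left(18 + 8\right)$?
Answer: $185640$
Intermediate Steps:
$\left(-15\right) 28 \left(8 + 5 \left(-5\right)\right) \left(18 + 8\right) = - 420 \left(8 - 25\right) 26 = - 420 \left(\left(-17\right) 26\right) = \left(-420\right) \left(-442\right) = 185640$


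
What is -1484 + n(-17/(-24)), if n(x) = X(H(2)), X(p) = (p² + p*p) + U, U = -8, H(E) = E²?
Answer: -1460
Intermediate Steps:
X(p) = -8 + 2*p² (X(p) = (p² + p*p) - 8 = (p² + p²) - 8 = 2*p² - 8 = -8 + 2*p²)
n(x) = 24 (n(x) = -8 + 2*(2²)² = -8 + 2*4² = -8 + 2*16 = -8 + 32 = 24)
-1484 + n(-17/(-24)) = -1484 + 24 = -1460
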